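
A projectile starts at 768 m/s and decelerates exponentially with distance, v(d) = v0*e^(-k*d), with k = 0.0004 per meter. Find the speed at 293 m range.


v = v0*exp(-k*d) = 768*exp(-0.0004*293) = 683.1 m/s

683.1 m/s


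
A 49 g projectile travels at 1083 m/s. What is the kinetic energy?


E = 0.5*m*v^2 = 0.5*0.049*1083^2 = 28736 J

28736 J


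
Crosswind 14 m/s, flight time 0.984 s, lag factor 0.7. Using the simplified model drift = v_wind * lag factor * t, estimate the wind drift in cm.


drift = v_wind * lag * t = 14 * 0.7 * 0.984 = 9.6432 m ≈ 964.3 cm

964.3 cm


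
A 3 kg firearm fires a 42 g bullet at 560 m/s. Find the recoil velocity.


v_recoil = m_p * v_p / m_gun = 0.042 * 560 / 3 = 7.84 m/s

7.84 m/s


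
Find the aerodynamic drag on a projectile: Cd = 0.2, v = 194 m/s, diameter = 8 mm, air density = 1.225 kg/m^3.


A = pi*(d/2)^2 = pi*(8/2000)^2 = 5.02655e-05 m^2
Fd = 0.5*Cd*rho*A*v^2 = 0.5*0.2*1.225*5.02655e-05*194^2 = 0.2317 N

0.2317 N


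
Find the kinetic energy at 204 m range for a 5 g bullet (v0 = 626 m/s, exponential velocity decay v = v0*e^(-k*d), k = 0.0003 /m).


v = v0*exp(-k*d) = 626*exp(-0.0003*204) = 588.838 m/s
E = 0.5*m*v^2 = 0.5*0.005*588.838^2 = 866.8 J

866.8 J


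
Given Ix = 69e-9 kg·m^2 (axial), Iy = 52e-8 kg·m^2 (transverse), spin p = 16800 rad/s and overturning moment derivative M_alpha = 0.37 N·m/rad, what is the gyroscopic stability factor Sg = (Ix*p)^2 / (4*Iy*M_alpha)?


Sg = Ix^2 * p^2 / (4 * Iy * M_alpha) = (69e-9)^2 * 16800^2 / (4 * 52e-8 * 0.37) = 1.746

1.746


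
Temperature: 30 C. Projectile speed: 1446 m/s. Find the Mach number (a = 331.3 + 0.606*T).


a = 331.3 + 0.606*(30) = 349.48 m/s
M = v/a = 1446/349.48 = 4.138

4.138


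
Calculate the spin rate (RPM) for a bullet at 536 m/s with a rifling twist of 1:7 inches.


twist_m = 7*0.0254 = 0.1778 m
spin = v/twist = 536/0.1778 = 3014.623 rev/s
RPM = spin*60 = 3014.623*60 ≈ 180877 RPM

180877 RPM


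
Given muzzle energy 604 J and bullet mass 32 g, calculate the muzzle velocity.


v = sqrt(2*E/m) = sqrt(2*604/0.032) = 194.3 m/s

194.3 m/s


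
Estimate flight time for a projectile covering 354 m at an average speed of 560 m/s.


t = d/v = 354/560 = 0.6321 s

0.6321 s


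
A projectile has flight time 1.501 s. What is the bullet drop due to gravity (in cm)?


drop = 0.5*g*t^2 = 0.5*9.81*1.501^2 = 11.051 m ≈ 1105 cm

1105 cm


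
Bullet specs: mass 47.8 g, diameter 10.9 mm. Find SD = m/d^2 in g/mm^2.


SD = m/d^2 = 47.8/10.9^2 = 0.4023 g/mm^2

0.4023 g/mm^2


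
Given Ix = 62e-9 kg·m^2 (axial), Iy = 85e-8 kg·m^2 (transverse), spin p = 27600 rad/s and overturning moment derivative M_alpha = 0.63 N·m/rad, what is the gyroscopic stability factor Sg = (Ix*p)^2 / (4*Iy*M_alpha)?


Sg = Ix^2 * p^2 / (4 * Iy * M_alpha) = (62e-9)^2 * 27600^2 / (4 * 85e-8 * 0.63) = 1.367

1.367


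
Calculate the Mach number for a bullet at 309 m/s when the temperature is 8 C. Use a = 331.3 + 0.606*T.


a = 331.3 + 0.606*(8) = 336.148 m/s
M = v/a = 309/336.148 = 0.9192

0.9192


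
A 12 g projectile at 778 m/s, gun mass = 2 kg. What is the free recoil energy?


v_r = m_p*v_p/m_gun = 0.012*778/2 = 4.668 m/s, E_r = 0.5*m_gun*v_r^2 = 0.5*2*4.668^2 = 21.79 J

21.79 J


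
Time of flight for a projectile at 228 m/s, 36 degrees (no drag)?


T = 2*v0*sin(theta)/g = 2*228*sin(36°)/9.81 = 27.32 s

27.32 s


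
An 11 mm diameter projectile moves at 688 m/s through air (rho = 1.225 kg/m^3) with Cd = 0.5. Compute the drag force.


A = pi*(d/2)^2 = pi*(11/2000)^2 = 9.50332e-05 m^2
Fd = 0.5*Cd*rho*A*v^2 = 0.5*0.5*1.225*9.50332e-05*688^2 = 13.78 N

13.78 N


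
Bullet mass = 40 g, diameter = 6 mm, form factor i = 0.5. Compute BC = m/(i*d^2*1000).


BC = m/(i*d^2*1000) = 40/(0.5 * 6^2 * 1000) = 0.002222

0.002222


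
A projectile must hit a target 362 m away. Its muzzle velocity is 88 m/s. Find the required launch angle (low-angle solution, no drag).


sin(2*theta) = R*g/v0^2 = 362*9.81/88^2 = 0.458577, theta = arcsin(0.458577)/2 = 13.65°

13.65 degrees


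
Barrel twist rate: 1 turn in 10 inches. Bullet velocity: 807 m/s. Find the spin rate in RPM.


twist_m = 10*0.0254 = 0.254 m
spin = v/twist = 807/0.254 = 3177.165 rev/s
RPM = spin*60 = 3177.165*60 ≈ 190630 RPM

190630 RPM


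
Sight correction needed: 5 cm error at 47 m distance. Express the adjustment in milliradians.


1 mrad subtends 1 cm per 10 m of range, so adj = error_cm / (dist_m / 10) = 5 / (47/10) = 1.064 mrad

1.064 mrad


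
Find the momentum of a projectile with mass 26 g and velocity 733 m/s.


p = m*v = 0.026*733 = 19.06 kg·m/s

19.06 kg·m/s


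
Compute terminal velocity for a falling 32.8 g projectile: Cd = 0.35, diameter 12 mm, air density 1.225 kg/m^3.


A = pi*(d/2)^2 = pi*(12/2000)^2 = 1.13097e-04 m^2
vt = sqrt(2mg/(Cd*rho*A)) = sqrt(2*0.0328*9.81/(0.35 * 1.225 * 1.13097e-04)) = 115.2 m/s

115.2 m/s


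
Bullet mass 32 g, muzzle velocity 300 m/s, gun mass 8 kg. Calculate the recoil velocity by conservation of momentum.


v_recoil = m_p * v_p / m_gun = 0.032 * 300 / 8 = 1.2 m/s

1.2 m/s


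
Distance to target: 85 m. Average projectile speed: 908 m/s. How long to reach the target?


t = d/v = 85/908 = 0.09361 s

0.09361 s


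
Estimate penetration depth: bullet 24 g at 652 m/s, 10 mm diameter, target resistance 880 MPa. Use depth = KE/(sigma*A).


A = pi*(d/2)^2 = pi*(10/2)^2 = 78.5398 mm^2
E = 0.5*m*v^2 = 0.5*0.024*652^2 = 5101.25 J
depth = E/(sigma*A) = 5101.25 J / (880 MPa * 78.5398 mm^2) = 5101.25/(880 * 78.5398) m = 0.0738081 m ≈ 73.81 mm

73.81 mm


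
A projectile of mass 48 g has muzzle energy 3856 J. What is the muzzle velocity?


v = sqrt(2*E/m) = sqrt(2*3856/0.048) = 400.8 m/s

400.8 m/s


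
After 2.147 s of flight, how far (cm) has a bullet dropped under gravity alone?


drop = 0.5*g*t^2 = 0.5*9.81*2.147^2 = 22.6101 m ≈ 2261 cm

2261 cm


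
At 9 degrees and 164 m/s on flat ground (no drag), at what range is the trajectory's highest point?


R = v0^2*sin(2*theta)/g = 164^2*sin(2*9°)/9.81 = 847.229 m
apex_dist = R/2 = 847.229/2 = 423.6 m

423.6 m


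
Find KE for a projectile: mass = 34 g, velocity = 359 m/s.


E = 0.5*m*v^2 = 0.5*0.034*359^2 = 2191 J

2191 J


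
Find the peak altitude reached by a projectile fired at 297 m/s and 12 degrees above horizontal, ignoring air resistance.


H = (v0*sin(theta))^2 / (2g) = (297*sin(12°))^2 / (2*9.81) = 194.3 m

194.3 m


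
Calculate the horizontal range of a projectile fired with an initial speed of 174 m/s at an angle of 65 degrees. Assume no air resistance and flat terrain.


R = v0^2 * sin(2*theta) / g = 174^2 * sin(2*65°) / 9.81 = 2364 m

2364 m


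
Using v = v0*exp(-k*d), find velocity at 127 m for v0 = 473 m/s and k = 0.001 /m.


v = v0*exp(-k*d) = 473*exp(-0.001*127) = 416.6 m/s

416.6 m/s


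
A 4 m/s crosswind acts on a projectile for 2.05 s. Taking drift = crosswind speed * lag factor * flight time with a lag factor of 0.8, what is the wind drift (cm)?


drift = v_wind * lag * t = 4 * 0.8 * 2.05 = 6.56 m ≈ 656 cm

656 cm


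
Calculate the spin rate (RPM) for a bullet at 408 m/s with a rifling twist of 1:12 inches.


twist_m = 12*0.0254 = 0.3048 m
spin = v/twist = 408/0.3048 = 1338.583 rev/s
RPM = spin*60 = 1338.583*60 ≈ 80315 RPM

80315 RPM


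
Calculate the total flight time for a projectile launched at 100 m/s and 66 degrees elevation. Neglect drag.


T = 2*v0*sin(theta)/g = 2*100*sin(66°)/9.81 = 18.62 s

18.62 s


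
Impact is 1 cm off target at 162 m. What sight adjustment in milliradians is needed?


1 mrad subtends 1 cm per 10 m of range, so adj = error_cm / (dist_m / 10) = 1 / (162/10) = 0.06173 mrad

0.06173 mrad


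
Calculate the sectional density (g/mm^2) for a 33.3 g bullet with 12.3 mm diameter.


SD = m/d^2 = 33.3/12.3^2 = 0.2201 g/mm^2

0.2201 g/mm^2


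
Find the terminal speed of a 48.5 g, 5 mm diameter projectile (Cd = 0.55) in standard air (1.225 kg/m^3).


A = pi*(d/2)^2 = pi*(5/2000)^2 = 1.96350e-05 m^2
vt = sqrt(2mg/(Cd*rho*A)) = sqrt(2*0.0485*9.81/(0.55 * 1.225 * 1.96350e-05)) = 268.2 m/s

268.2 m/s


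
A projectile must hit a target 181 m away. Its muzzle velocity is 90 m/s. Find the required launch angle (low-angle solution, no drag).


sin(2*theta) = R*g/v0^2 = 181*9.81/90^2 = 0.219211, theta = arcsin(0.219211)/2 = 6.331°

6.331 degrees


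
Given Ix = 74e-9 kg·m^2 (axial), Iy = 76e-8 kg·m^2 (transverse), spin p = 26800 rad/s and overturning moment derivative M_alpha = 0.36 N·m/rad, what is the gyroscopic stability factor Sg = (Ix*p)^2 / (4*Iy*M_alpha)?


Sg = Ix^2 * p^2 / (4 * Iy * M_alpha) = (74e-9)^2 * 26800^2 / (4 * 76e-8 * 0.36) = 3.594

3.594


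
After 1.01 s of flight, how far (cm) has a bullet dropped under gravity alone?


drop = 0.5*g*t^2 = 0.5*9.81*1.01^2 = 5.00359 m ≈ 500.4 cm

500.4 cm


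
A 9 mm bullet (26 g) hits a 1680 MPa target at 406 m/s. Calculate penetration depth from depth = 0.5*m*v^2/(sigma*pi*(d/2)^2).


A = pi*(d/2)^2 = pi*(9/2)^2 = 63.6173 mm^2
E = 0.5*m*v^2 = 0.5*0.026*406^2 = 2142.87 J
depth = E/(sigma*A) = 2142.87 J / (1680 MPa * 63.6173 mm^2) = 2142.87/(1680 * 63.6173) m = 0.0200499 m ≈ 20.05 mm

20.05 mm


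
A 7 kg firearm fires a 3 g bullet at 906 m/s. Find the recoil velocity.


v_recoil = m_p * v_p / m_gun = 0.003 * 906 / 7 = 0.3883 m/s

0.3883 m/s


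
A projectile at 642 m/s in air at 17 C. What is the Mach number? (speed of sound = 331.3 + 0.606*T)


a = 331.3 + 0.606*(17) = 341.602 m/s
M = v/a = 642/341.602 = 1.879

1.879


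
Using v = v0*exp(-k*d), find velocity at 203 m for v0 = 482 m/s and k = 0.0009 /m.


v = v0*exp(-k*d) = 482*exp(-0.0009*203) = 401.5 m/s

401.5 m/s


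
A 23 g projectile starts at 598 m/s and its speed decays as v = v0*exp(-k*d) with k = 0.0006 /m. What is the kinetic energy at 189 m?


v = v0*exp(-k*d) = 598*exp(-0.0006*189) = 533.89 m/s
E = 0.5*m*v^2 = 0.5*0.023*533.89^2 = 3278 J

3278 J


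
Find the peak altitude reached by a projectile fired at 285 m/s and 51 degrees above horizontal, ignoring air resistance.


H = (v0*sin(theta))^2 / (2g) = (285*sin(51°))^2 / (2*9.81) = 2500 m

2500 m


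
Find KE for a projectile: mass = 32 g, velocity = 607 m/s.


E = 0.5*m*v^2 = 0.5*0.032*607^2 = 5895 J

5895 J


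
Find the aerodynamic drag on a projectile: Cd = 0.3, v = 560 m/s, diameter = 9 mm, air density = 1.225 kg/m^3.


A = pi*(d/2)^2 = pi*(9/2000)^2 = 6.36173e-05 m^2
Fd = 0.5*Cd*rho*A*v^2 = 0.5*0.3*1.225*6.36173e-05*560^2 = 3.666 N

3.666 N


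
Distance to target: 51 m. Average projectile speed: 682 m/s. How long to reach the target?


t = d/v = 51/682 = 0.07478 s

0.07478 s


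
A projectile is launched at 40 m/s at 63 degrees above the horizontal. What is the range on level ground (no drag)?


R = v0^2 * sin(2*theta) / g = 40^2 * sin(2*63°) / 9.81 = 131.9 m

131.9 m


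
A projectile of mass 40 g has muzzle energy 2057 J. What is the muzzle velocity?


v = sqrt(2*E/m) = sqrt(2*2057/0.04) = 320.7 m/s

320.7 m/s


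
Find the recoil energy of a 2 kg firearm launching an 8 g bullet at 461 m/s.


v_r = m_p*v_p/m_gun = 0.008*461/2 = 1.844 m/s, E_r = 0.5*m_gun*v_r^2 = 0.5*2*1.844^2 = 3.4 J

3.4 J


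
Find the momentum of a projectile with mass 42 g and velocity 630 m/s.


p = m*v = 0.042*630 = 26.46 kg·m/s

26.46 kg·m/s


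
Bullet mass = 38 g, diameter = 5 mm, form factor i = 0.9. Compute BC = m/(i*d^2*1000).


BC = m/(i*d^2*1000) = 38/(0.9 * 5^2 * 1000) = 0.001689

0.001689


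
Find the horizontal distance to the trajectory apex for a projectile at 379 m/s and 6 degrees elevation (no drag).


R = v0^2*sin(2*theta)/g = 379^2*sin(2*6°)/9.81 = 3044.31 m
apex_dist = R/2 = 3044.31/2 = 1522 m

1522 m


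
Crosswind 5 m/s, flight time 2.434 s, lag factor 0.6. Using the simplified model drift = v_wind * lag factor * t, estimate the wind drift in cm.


drift = v_wind * lag * t = 5 * 0.6 * 2.434 = 7.302 m ≈ 730.2 cm

730.2 cm


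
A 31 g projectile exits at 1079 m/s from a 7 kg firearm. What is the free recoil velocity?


v_recoil = m_p * v_p / m_gun = 0.031 * 1079 / 7 = 4.778 m/s

4.778 m/s


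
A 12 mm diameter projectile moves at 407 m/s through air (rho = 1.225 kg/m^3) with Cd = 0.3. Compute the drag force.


A = pi*(d/2)^2 = pi*(12/2000)^2 = 1.13097e-04 m^2
Fd = 0.5*Cd*rho*A*v^2 = 0.5*0.3*1.225*1.13097e-04*407^2 = 3.442 N

3.442 N


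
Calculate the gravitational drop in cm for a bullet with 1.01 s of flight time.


drop = 0.5*g*t^2 = 0.5*9.81*1.01^2 = 5.00359 m ≈ 500.4 cm

500.4 cm


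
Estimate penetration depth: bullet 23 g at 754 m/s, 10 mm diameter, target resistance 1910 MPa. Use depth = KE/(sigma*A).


A = pi*(d/2)^2 = pi*(10/2)^2 = 78.5398 mm^2
E = 0.5*m*v^2 = 0.5*0.023*754^2 = 6537.93 J
depth = E/(sigma*A) = 6537.93 J / (1910 MPa * 78.5398 mm^2) = 6537.93/(1910 * 78.5398) m = 0.043583 m ≈ 43.58 mm

43.58 mm


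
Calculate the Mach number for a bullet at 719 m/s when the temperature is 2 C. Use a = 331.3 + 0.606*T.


a = 331.3 + 0.606*(2) = 332.512 m/s
M = v/a = 719/332.512 = 2.162

2.162


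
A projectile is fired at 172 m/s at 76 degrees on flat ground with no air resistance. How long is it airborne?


T = 2*v0*sin(theta)/g = 2*172*sin(76°)/9.81 = 34.02 s

34.02 s


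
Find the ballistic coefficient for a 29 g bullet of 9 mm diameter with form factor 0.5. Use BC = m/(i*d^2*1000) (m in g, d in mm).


BC = m/(i*d^2*1000) = 29/(0.5 * 9^2 * 1000) = 0.000716

0.000716


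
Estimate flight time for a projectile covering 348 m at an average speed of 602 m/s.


t = d/v = 348/602 = 0.5781 s

0.5781 s


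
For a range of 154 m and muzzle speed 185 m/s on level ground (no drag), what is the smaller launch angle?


sin(2*theta) = R*g/v0^2 = 154*9.81/185^2 = 0.0441414, theta = arcsin(0.0441414)/2 = 1.265°

1.265 degrees


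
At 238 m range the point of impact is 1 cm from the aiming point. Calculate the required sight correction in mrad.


1 mrad subtends 1 cm per 10 m of range, so adj = error_cm / (dist_m / 10) = 1 / (238/10) = 0.04202 mrad

0.04202 mrad


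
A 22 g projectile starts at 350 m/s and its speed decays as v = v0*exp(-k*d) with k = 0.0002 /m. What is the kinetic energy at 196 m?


v = v0*exp(-k*d) = 350*exp(-0.0002*196) = 336.545 m/s
E = 0.5*m*v^2 = 0.5*0.022*336.545^2 = 1246 J

1246 J


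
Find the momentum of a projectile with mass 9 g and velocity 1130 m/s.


p = m*v = 0.009*1130 = 10.17 kg·m/s

10.17 kg·m/s


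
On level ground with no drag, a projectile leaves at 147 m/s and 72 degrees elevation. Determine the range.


R = v0^2 * sin(2*theta) / g = 147^2 * sin(2*72°) / 9.81 = 1295 m

1295 m


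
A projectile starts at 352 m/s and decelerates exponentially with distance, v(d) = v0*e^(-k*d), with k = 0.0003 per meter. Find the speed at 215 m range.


v = v0*exp(-k*d) = 352*exp(-0.0003*215) = 330 m/s

330 m/s


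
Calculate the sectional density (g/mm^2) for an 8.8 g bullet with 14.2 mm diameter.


SD = m/d^2 = 8.8/14.2^2 = 0.04364 g/mm^2

0.04364 g/mm^2


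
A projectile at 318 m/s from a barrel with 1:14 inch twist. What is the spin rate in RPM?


twist_m = 14*0.0254 = 0.3556 m
spin = v/twist = 318/0.3556 = 894.2632 rev/s
RPM = spin*60 = 894.2632*60 ≈ 53656 RPM

53656 RPM


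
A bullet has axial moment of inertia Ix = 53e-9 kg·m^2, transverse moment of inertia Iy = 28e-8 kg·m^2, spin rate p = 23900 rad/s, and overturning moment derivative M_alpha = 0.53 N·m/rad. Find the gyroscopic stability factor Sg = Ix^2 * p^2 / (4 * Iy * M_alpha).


Sg = Ix^2 * p^2 / (4 * Iy * M_alpha) = (53e-9)^2 * 23900^2 / (4 * 28e-8 * 0.53) = 2.703

2.703


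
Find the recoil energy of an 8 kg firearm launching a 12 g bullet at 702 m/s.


v_r = m_p*v_p/m_gun = 0.012*702/8 = 1.053 m/s, E_r = 0.5*m_gun*v_r^2 = 0.5*8*1.053^2 = 4.435 J

4.435 J


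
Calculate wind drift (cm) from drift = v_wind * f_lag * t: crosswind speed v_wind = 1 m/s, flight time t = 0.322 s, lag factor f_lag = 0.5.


drift = v_wind * lag * t = 1 * 0.5 * 0.322 = 0.161 m ≈ 16.1 cm

16.1 cm


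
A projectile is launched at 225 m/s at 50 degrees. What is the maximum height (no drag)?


H = (v0*sin(theta))^2 / (2g) = (225*sin(50°))^2 / (2*9.81) = 1514 m

1514 m


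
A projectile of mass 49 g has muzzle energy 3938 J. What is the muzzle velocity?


v = sqrt(2*E/m) = sqrt(2*3938/0.049) = 400.9 m/s

400.9 m/s


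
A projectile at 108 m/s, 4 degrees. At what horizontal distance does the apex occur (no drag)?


R = v0^2*sin(2*theta)/g = 108^2*sin(2*4°)/9.81 = 165.476 m
apex_dist = R/2 = 165.476/2 = 82.74 m

82.74 m


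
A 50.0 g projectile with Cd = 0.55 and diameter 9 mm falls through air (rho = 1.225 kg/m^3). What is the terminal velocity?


A = pi*(d/2)^2 = pi*(9/2000)^2 = 6.36173e-05 m^2
vt = sqrt(2mg/(Cd*rho*A)) = sqrt(2*0.05*9.81/(0.55 * 1.225 * 6.36173e-05)) = 151.3 m/s

151.3 m/s


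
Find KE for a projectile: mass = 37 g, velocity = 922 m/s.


E = 0.5*m*v^2 = 0.5*0.037*922^2 = 15727 J

15727 J


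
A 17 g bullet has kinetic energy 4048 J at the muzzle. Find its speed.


v = sqrt(2*E/m) = sqrt(2*4048/0.017) = 690.1 m/s

690.1 m/s


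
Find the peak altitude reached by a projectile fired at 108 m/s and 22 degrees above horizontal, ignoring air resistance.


H = (v0*sin(theta))^2 / (2g) = (108*sin(22°))^2 / (2*9.81) = 83.43 m

83.43 m


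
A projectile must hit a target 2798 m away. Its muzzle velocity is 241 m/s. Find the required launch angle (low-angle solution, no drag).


sin(2*theta) = R*g/v0^2 = 2798*9.81/241^2 = 0.472588, theta = arcsin(0.472588)/2 = 14.1°

14.1 degrees


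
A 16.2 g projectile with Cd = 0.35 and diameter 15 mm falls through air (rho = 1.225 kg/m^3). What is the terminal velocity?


A = pi*(d/2)^2 = pi*(15/2000)^2 = 1.76715e-04 m^2
vt = sqrt(2mg/(Cd*rho*A)) = sqrt(2*0.0162*9.81/(0.35 * 1.225 * 1.76715e-04)) = 64.77 m/s

64.77 m/s


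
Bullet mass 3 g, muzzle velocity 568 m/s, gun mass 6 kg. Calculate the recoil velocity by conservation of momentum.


v_recoil = m_p * v_p / m_gun = 0.003 * 568 / 6 = 0.284 m/s

0.284 m/s


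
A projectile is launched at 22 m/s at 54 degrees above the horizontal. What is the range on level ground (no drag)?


R = v0^2 * sin(2*theta) / g = 22^2 * sin(2*54°) / 9.81 = 46.92 m

46.92 m


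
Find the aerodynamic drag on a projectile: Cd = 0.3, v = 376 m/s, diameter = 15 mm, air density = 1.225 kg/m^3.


A = pi*(d/2)^2 = pi*(15/2000)^2 = 1.76715e-04 m^2
Fd = 0.5*Cd*rho*A*v^2 = 0.5*0.3*1.225*1.76715e-04*376^2 = 4.591 N

4.591 N


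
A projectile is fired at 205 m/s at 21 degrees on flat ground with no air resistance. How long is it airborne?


T = 2*v0*sin(theta)/g = 2*205*sin(21°)/9.81 = 14.98 s

14.98 s


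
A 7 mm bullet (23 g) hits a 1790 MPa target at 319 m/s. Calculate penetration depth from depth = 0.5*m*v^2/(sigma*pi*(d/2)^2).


A = pi*(d/2)^2 = pi*(7/2)^2 = 38.4845 mm^2
E = 0.5*m*v^2 = 0.5*0.023*319^2 = 1170.25 J
depth = E/(sigma*A) = 1170.25 J / (1790 MPa * 38.4845 mm^2) = 1170.25/(1790 * 38.4845) m = 0.0169879 m ≈ 16.99 mm

16.99 mm


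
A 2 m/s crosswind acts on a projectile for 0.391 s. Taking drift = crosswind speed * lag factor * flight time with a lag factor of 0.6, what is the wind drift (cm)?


drift = v_wind * lag * t = 2 * 0.6 * 0.391 = 0.4692 m ≈ 46.92 cm

46.92 cm


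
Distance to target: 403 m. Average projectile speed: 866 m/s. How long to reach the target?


t = d/v = 403/866 = 0.4654 s

0.4654 s


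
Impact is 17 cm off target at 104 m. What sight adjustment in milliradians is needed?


1 mrad subtends 1 cm per 10 m of range, so adj = error_cm / (dist_m / 10) = 17 / (104/10) = 1.635 mrad

1.635 mrad


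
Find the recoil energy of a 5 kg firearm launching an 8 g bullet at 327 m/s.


v_r = m_p*v_p/m_gun = 0.008*327/5 = 0.5232 m/s, E_r = 0.5*m_gun*v_r^2 = 0.5*5*0.5232^2 = 0.6843 J

0.6843 J


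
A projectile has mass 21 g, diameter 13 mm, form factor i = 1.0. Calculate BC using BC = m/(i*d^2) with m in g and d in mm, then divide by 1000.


BC = m/(i*d^2*1000) = 21/(1.0 * 13^2 * 1000) = 0.0001243

0.0001243


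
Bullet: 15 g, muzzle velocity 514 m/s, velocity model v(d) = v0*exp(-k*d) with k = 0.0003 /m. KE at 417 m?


v = v0*exp(-k*d) = 514*exp(-0.0003*417) = 453.558 m/s
E = 0.5*m*v^2 = 0.5*0.015*453.558^2 = 1543 J

1543 J


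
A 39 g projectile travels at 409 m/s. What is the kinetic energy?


E = 0.5*m*v^2 = 0.5*0.039*409^2 = 3262 J

3262 J


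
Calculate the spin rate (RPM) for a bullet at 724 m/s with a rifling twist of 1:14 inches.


twist_m = 14*0.0254 = 0.3556 m
spin = v/twist = 724/0.3556 = 2035.996 rev/s
RPM = spin*60 = 2035.996*60 ≈ 122160 RPM

122160 RPM


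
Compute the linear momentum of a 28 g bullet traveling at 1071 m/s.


p = m*v = 0.028*1071 = 29.99 kg·m/s

29.99 kg·m/s


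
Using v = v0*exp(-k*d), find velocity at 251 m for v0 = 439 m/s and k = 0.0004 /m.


v = v0*exp(-k*d) = 439*exp(-0.0004*251) = 397.1 m/s

397.1 m/s


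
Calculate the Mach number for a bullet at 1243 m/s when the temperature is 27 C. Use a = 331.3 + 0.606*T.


a = 331.3 + 0.606*(27) = 347.662 m/s
M = v/a = 1243/347.662 = 3.575

3.575


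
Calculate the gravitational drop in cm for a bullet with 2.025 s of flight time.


drop = 0.5*g*t^2 = 0.5*9.81*2.025^2 = 20.1136 m ≈ 2011 cm

2011 cm


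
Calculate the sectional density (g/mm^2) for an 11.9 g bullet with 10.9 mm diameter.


SD = m/d^2 = 11.9/10.9^2 = 0.1002 g/mm^2

0.1002 g/mm^2


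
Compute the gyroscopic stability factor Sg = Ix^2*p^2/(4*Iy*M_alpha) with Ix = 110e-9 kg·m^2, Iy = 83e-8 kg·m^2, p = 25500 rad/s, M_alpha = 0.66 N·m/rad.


Sg = Ix^2 * p^2 / (4 * Iy * M_alpha) = (110e-9)^2 * 25500^2 / (4 * 83e-8 * 0.66) = 3.591

3.591


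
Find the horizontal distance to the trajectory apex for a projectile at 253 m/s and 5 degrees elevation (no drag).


R = v0^2*sin(2*theta)/g = 253^2*sin(2*5°)/9.81 = 1133.03 m
apex_dist = R/2 = 1133.03/2 = 566.5 m

566.5 m


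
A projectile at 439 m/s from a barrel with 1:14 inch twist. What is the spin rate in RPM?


twist_m = 14*0.0254 = 0.3556 m
spin = v/twist = 439/0.3556 = 1234.533 rev/s
RPM = spin*60 = 1234.533*60 ≈ 74072 RPM

74072 RPM


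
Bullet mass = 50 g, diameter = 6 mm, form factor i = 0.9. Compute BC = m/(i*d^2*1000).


BC = m/(i*d^2*1000) = 50/(0.9 * 6^2 * 1000) = 0.001543

0.001543


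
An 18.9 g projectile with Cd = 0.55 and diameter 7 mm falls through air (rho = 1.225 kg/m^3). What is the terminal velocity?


A = pi*(d/2)^2 = pi*(7/2000)^2 = 3.84845e-05 m^2
vt = sqrt(2mg/(Cd*rho*A)) = sqrt(2*0.0189*9.81/(0.55 * 1.225 * 3.84845e-05)) = 119.6 m/s

119.6 m/s


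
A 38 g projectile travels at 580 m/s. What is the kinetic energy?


E = 0.5*m*v^2 = 0.5*0.038*580^2 = 6392 J

6392 J


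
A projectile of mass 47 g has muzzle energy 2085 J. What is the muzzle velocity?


v = sqrt(2*E/m) = sqrt(2*2085/0.047) = 297.9 m/s

297.9 m/s


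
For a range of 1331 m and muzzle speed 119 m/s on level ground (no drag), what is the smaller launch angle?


sin(2*theta) = R*g/v0^2 = 1331*9.81/119^2 = 0.922047, theta = arcsin(0.922047)/2 = 33.61°

33.61 degrees


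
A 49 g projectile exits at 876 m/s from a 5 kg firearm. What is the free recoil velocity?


v_recoil = m_p * v_p / m_gun = 0.049 * 876 / 5 = 8.585 m/s

8.585 m/s


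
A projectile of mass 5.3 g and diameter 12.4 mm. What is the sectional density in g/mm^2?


SD = m/d^2 = 5.3/12.4^2 = 0.03447 g/mm^2

0.03447 g/mm^2


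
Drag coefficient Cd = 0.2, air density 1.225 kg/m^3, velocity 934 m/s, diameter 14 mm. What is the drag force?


A = pi*(d/2)^2 = pi*(14/2000)^2 = 1.53938e-04 m^2
Fd = 0.5*Cd*rho*A*v^2 = 0.5*0.2*1.225*1.53938e-04*934^2 = 16.45 N

16.45 N


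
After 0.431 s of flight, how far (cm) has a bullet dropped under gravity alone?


drop = 0.5*g*t^2 = 0.5*9.81*0.431^2 = 0.911158 m ≈ 91.12 cm

91.12 cm


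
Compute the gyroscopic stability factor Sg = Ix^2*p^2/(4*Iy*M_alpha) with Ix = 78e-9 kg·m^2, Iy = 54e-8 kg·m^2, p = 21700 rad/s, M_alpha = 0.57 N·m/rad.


Sg = Ix^2 * p^2 / (4 * Iy * M_alpha) = (78e-9)^2 * 21700^2 / (4 * 54e-8 * 0.57) = 2.327

2.327


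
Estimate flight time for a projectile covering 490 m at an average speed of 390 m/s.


t = d/v = 490/390 = 1.256 s

1.256 s


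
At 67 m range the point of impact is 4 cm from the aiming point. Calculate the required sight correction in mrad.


1 mrad subtends 1 cm per 10 m of range, so adj = error_cm / (dist_m / 10) = 4 / (67/10) = 0.597 mrad

0.597 mrad


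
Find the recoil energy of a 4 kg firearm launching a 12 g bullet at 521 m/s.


v_r = m_p*v_p/m_gun = 0.012*521/4 = 1.563 m/s, E_r = 0.5*m_gun*v_r^2 = 0.5*4*1.563^2 = 4.886 J

4.886 J


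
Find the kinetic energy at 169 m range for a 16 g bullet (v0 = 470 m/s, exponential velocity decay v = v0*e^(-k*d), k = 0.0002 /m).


v = v0*exp(-k*d) = 470*exp(-0.0002*169) = 454.379 m/s
E = 0.5*m*v^2 = 0.5*0.016*454.379^2 = 1652 J

1652 J


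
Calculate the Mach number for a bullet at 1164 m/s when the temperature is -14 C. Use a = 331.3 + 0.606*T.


a = 331.3 + 0.606*(-14) = 322.816 m/s
M = v/a = 1164/322.816 = 3.606

3.606


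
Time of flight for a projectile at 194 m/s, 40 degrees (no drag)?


T = 2*v0*sin(theta)/g = 2*194*sin(40°)/9.81 = 25.42 s

25.42 s


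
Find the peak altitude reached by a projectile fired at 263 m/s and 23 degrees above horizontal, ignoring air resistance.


H = (v0*sin(theta))^2 / (2g) = (263*sin(23°))^2 / (2*9.81) = 538.2 m

538.2 m


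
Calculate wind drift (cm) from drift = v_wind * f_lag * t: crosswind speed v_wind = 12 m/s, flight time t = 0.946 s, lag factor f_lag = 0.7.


drift = v_wind * lag * t = 12 * 0.7 * 0.946 = 7.9464 m ≈ 794.6 cm

794.6 cm


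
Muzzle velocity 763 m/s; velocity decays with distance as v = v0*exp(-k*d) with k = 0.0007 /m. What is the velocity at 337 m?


v = v0*exp(-k*d) = 763*exp(-0.0007*337) = 602.7 m/s

602.7 m/s


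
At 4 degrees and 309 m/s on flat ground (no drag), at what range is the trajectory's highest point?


R = v0^2*sin(2*theta)/g = 309^2*sin(2*4°)/9.81 = 1354.58 m
apex_dist = R/2 = 1354.58/2 = 677.3 m

677.3 m


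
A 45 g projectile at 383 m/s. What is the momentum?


p = m*v = 0.045*383 = 17.23 kg·m/s

17.23 kg·m/s


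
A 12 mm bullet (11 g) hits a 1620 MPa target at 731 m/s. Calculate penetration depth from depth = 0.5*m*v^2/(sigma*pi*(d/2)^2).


A = pi*(d/2)^2 = pi*(12/2)^2 = 113.097 mm^2
E = 0.5*m*v^2 = 0.5*0.011*731^2 = 2938.99 J
depth = E/(sigma*A) = 2938.99 J / (1620 MPa * 113.097 mm^2) = 2938.99/(1620 * 113.097) m = 0.0160409 m ≈ 16.04 mm

16.04 mm


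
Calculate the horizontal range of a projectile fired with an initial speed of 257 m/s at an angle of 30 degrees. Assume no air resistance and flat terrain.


R = v0^2 * sin(2*theta) / g = 257^2 * sin(2*30°) / 9.81 = 5831 m

5831 m


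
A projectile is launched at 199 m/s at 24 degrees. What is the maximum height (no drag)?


H = (v0*sin(theta))^2 / (2g) = (199*sin(24°))^2 / (2*9.81) = 333.9 m

333.9 m


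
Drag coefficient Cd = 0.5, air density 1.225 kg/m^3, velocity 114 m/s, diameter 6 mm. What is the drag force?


A = pi*(d/2)^2 = pi*(6/2000)^2 = 2.82743e-05 m^2
Fd = 0.5*Cd*rho*A*v^2 = 0.5*0.5*1.225*2.82743e-05*114^2 = 0.1125 N

0.1125 N


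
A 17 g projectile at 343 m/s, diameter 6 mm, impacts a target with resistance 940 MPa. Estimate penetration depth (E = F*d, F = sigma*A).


A = pi*(d/2)^2 = pi*(6/2)^2 = 28.2743 mm^2
E = 0.5*m*v^2 = 0.5*0.017*343^2 = 1000.02 J
depth = E/(sigma*A) = 1000.02 J / (940 MPa * 28.2743 mm^2) = 1000.02/(940 * 28.2743) m = 0.0376259 m ≈ 37.63 mm

37.63 mm


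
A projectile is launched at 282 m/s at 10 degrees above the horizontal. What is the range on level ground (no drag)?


R = v0^2 * sin(2*theta) / g = 282^2 * sin(2*10°) / 9.81 = 2773 m

2773 m


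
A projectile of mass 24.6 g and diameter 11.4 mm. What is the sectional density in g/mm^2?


SD = m/d^2 = 24.6/11.4^2 = 0.1893 g/mm^2

0.1893 g/mm^2


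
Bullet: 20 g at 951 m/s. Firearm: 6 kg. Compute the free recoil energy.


v_r = m_p*v_p/m_gun = 0.02*951/6 = 3.17 m/s, E_r = 0.5*m_gun*v_r^2 = 0.5*6*3.17^2 = 30.15 J

30.15 J


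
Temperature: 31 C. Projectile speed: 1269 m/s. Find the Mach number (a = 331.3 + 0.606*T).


a = 331.3 + 0.606*(31) = 350.086 m/s
M = v/a = 1269/350.086 = 3.625

3.625


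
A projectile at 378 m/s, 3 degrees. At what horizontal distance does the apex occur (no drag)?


R = v0^2*sin(2*theta)/g = 378^2*sin(2*3°)/9.81 = 1522.47 m
apex_dist = R/2 = 1522.47/2 = 761.2 m

761.2 m


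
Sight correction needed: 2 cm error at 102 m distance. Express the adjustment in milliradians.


1 mrad subtends 1 cm per 10 m of range, so adj = error_cm / (dist_m / 10) = 2 / (102/10) = 0.1961 mrad

0.1961 mrad


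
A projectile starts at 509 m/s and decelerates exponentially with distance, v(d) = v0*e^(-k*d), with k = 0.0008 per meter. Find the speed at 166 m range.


v = v0*exp(-k*d) = 509*exp(-0.0008*166) = 445.7 m/s

445.7 m/s


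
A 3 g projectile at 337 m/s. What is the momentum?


p = m*v = 0.003*337 = 1.011 kg·m/s

1.011 kg·m/s


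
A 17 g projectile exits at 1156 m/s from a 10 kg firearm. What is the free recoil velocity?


v_recoil = m_p * v_p / m_gun = 0.017 * 1156 / 10 = 1.965 m/s

1.965 m/s


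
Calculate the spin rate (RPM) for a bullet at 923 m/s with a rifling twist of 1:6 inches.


twist_m = 6*0.0254 = 0.1524 m
spin = v/twist = 923/0.1524 = 6056.43 rev/s
RPM = spin*60 = 6056.43*60 ≈ 363386 RPM

363386 RPM


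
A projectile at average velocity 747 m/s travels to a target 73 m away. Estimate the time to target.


t = d/v = 73/747 = 0.09772 s

0.09772 s


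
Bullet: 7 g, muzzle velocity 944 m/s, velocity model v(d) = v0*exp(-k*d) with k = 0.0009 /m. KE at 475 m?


v = v0*exp(-k*d) = 944*exp(-0.0009*475) = 615.618 m/s
E = 0.5*m*v^2 = 0.5*0.007*615.618^2 = 1326 J

1326 J


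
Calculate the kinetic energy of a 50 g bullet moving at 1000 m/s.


E = 0.5*m*v^2 = 0.5*0.05*1000^2 = 25000 J

25000 J


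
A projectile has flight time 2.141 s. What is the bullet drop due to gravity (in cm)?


drop = 0.5*g*t^2 = 0.5*9.81*2.141^2 = 22.4839 m ≈ 2248 cm

2248 cm


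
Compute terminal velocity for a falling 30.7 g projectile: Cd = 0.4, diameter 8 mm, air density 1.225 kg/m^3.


A = pi*(d/2)^2 = pi*(8/2000)^2 = 5.02655e-05 m^2
vt = sqrt(2mg/(Cd*rho*A)) = sqrt(2*0.0307*9.81/(0.4 * 1.225 * 5.02655e-05)) = 156.4 m/s

156.4 m/s


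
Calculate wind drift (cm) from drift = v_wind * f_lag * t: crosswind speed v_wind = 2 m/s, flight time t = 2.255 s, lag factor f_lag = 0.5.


drift = v_wind * lag * t = 2 * 0.5 * 2.255 = 2.255 m ≈ 225.5 cm

225.5 cm


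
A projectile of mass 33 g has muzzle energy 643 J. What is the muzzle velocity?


v = sqrt(2*E/m) = sqrt(2*643/0.033) = 197.4 m/s

197.4 m/s


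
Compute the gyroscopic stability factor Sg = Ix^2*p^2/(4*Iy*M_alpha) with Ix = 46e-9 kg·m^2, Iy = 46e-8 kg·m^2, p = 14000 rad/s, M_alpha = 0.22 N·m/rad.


Sg = Ix^2 * p^2 / (4 * Iy * M_alpha) = (46e-9)^2 * 14000^2 / (4 * 46e-8 * 0.22) = 1.025

1.025


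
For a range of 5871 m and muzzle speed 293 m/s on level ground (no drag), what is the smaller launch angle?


sin(2*theta) = R*g/v0^2 = 5871*9.81/293^2 = 0.670882, theta = arcsin(0.670882)/2 = 21.07°

21.07 degrees


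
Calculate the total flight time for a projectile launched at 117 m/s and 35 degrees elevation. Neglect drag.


T = 2*v0*sin(theta)/g = 2*117*sin(35°)/9.81 = 13.68 s

13.68 s


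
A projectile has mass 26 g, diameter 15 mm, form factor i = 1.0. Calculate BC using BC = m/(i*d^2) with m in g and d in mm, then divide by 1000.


BC = m/(i*d^2*1000) = 26/(1.0 * 15^2 * 1000) = 0.0001156

0.0001156


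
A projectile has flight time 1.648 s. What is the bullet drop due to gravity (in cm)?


drop = 0.5*g*t^2 = 0.5*9.81*1.648^2 = 13.3215 m ≈ 1332 cm

1332 cm


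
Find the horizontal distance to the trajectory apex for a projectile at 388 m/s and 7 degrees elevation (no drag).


R = v0^2*sin(2*theta)/g = 388^2*sin(2*7°)/9.81 = 3712.53 m
apex_dist = R/2 = 3712.53/2 = 1856 m

1856 m


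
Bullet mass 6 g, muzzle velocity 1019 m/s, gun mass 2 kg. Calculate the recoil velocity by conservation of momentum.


v_recoil = m_p * v_p / m_gun = 0.006 * 1019 / 2 = 3.057 m/s

3.057 m/s


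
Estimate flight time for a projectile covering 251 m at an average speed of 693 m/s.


t = d/v = 251/693 = 0.3622 s

0.3622 s


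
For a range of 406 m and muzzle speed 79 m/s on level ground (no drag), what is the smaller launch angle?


sin(2*theta) = R*g/v0^2 = 406*9.81/79^2 = 0.638177, theta = arcsin(0.638177)/2 = 19.83°

19.83 degrees


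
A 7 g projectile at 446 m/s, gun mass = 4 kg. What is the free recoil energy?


v_r = m_p*v_p/m_gun = 0.007*446/4 = 0.7805 m/s, E_r = 0.5*m_gun*v_r^2 = 0.5*4*0.7805^2 = 1.218 J

1.218 J


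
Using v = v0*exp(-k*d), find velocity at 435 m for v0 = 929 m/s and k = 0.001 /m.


v = v0*exp(-k*d) = 929*exp(-0.001*435) = 601.3 m/s

601.3 m/s


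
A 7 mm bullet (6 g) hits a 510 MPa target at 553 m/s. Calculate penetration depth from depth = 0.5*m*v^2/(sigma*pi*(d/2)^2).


A = pi*(d/2)^2 = pi*(7/2)^2 = 38.4845 mm^2
E = 0.5*m*v^2 = 0.5*0.006*553^2 = 917.427 J
depth = E/(sigma*A) = 917.427 J / (510 MPa * 38.4845 mm^2) = 917.427/(510 * 38.4845) m = 0.0467429 m ≈ 46.74 mm

46.74 mm


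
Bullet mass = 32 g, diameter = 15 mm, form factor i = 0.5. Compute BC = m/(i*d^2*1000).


BC = m/(i*d^2*1000) = 32/(0.5 * 15^2 * 1000) = 0.0002844

0.0002844


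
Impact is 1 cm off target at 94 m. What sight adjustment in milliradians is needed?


1 mrad subtends 1 cm per 10 m of range, so adj = error_cm / (dist_m / 10) = 1 / (94/10) = 0.1064 mrad

0.1064 mrad


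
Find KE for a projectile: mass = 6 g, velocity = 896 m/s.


E = 0.5*m*v^2 = 0.5*0.006*896^2 = 2408 J

2408 J


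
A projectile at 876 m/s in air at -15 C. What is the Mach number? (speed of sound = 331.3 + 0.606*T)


a = 331.3 + 0.606*(-15) = 322.21 m/s
M = v/a = 876/322.21 = 2.719

2.719


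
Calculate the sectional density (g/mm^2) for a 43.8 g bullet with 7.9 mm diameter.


SD = m/d^2 = 43.8/7.9^2 = 0.7018 g/mm^2

0.7018 g/mm^2


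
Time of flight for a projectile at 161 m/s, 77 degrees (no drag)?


T = 2*v0*sin(theta)/g = 2*161*sin(77°)/9.81 = 31.98 s

31.98 s


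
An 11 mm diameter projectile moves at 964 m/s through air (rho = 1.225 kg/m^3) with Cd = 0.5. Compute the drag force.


A = pi*(d/2)^2 = pi*(11/2000)^2 = 9.50332e-05 m^2
Fd = 0.5*Cd*rho*A*v^2 = 0.5*0.5*1.225*9.50332e-05*964^2 = 27.05 N

27.05 N


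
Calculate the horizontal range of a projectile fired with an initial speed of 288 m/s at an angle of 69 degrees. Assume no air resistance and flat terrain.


R = v0^2 * sin(2*theta) / g = 288^2 * sin(2*69°) / 9.81 = 5658 m

5658 m


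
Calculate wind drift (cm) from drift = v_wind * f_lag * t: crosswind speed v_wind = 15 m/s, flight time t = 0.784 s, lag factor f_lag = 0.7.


drift = v_wind * lag * t = 15 * 0.7 * 0.784 = 8.232 m ≈ 823.2 cm

823.2 cm


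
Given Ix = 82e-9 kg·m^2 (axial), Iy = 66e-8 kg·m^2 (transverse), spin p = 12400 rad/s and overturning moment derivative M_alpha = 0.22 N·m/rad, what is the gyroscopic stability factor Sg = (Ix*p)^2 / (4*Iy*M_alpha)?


Sg = Ix^2 * p^2 / (4 * Iy * M_alpha) = (82e-9)^2 * 12400^2 / (4 * 66e-8 * 0.22) = 1.78

1.78


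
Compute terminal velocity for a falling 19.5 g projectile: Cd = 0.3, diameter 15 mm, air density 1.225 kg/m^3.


A = pi*(d/2)^2 = pi*(15/2000)^2 = 1.76715e-04 m^2
vt = sqrt(2mg/(Cd*rho*A)) = sqrt(2*0.0195*9.81/(0.3 * 1.225 * 1.76715e-04)) = 76.75 m/s

76.75 m/s


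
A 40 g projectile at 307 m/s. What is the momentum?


p = m*v = 0.04*307 = 12.28 kg·m/s

12.28 kg·m/s


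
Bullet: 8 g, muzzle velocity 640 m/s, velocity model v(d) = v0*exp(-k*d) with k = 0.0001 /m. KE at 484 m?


v = v0*exp(-k*d) = 640*exp(-0.0001*484) = 609.762 m/s
E = 0.5*m*v^2 = 0.5*0.008*609.762^2 = 1487 J

1487 J


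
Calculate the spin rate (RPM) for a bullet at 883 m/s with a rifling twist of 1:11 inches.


twist_m = 11*0.0254 = 0.2794 m
spin = v/twist = 883/0.2794 = 3160.344 rev/s
RPM = spin*60 = 3160.344*60 ≈ 189621 RPM

189621 RPM


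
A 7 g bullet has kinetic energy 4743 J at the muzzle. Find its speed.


v = sqrt(2*E/m) = sqrt(2*4743/0.007) = 1164 m/s

1164 m/s


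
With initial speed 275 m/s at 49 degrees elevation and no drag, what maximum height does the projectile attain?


H = (v0*sin(theta))^2 / (2g) = (275*sin(49°))^2 / (2*9.81) = 2195 m

2195 m


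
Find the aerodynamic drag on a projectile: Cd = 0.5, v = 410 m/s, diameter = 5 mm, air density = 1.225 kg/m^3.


A = pi*(d/2)^2 = pi*(5/2000)^2 = 1.96350e-05 m^2
Fd = 0.5*Cd*rho*A*v^2 = 0.5*0.5*1.225*1.96350e-05*410^2 = 1.011 N

1.011 N


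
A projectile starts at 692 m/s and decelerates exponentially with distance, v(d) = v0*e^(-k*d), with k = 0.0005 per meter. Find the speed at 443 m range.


v = v0*exp(-k*d) = 692*exp(-0.0005*443) = 554.5 m/s

554.5 m/s


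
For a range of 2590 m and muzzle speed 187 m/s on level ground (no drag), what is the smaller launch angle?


sin(2*theta) = R*g/v0^2 = 2590*9.81/187^2 = 0.726584, theta = arcsin(0.726584)/2 = 23.3°

23.3 degrees


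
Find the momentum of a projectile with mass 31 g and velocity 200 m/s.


p = m*v = 0.031*200 = 6.2 kg·m/s

6.2 kg·m/s


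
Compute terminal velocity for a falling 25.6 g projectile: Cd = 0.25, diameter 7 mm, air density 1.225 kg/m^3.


A = pi*(d/2)^2 = pi*(7/2000)^2 = 3.84845e-05 m^2
vt = sqrt(2mg/(Cd*rho*A)) = sqrt(2*0.0256*9.81/(0.25 * 1.225 * 3.84845e-05)) = 206.4 m/s

206.4 m/s


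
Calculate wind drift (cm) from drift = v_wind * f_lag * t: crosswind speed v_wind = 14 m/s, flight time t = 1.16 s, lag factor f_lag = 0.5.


drift = v_wind * lag * t = 14 * 0.5 * 1.16 = 8.12 m ≈ 812 cm

812 cm


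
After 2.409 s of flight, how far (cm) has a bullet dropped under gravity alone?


drop = 0.5*g*t^2 = 0.5*9.81*2.409^2 = 28.4651 m ≈ 2847 cm

2847 cm


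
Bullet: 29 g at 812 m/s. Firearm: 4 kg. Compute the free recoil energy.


v_r = m_p*v_p/m_gun = 0.029*812/4 = 5.887 m/s, E_r = 0.5*m_gun*v_r^2 = 0.5*4*5.887^2 = 69.31 J

69.31 J


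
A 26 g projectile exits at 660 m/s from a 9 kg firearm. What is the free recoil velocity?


v_recoil = m_p * v_p / m_gun = 0.026 * 660 / 9 = 1.907 m/s

1.907 m/s


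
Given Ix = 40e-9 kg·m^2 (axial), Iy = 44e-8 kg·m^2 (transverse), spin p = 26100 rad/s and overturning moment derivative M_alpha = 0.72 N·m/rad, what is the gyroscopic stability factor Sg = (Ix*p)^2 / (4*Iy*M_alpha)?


Sg = Ix^2 * p^2 / (4 * Iy * M_alpha) = (40e-9)^2 * 26100^2 / (4 * 44e-8 * 0.72) = 0.8601

0.8601


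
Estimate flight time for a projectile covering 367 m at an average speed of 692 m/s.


t = d/v = 367/692 = 0.5303 s

0.5303 s


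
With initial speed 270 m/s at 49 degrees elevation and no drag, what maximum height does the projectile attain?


H = (v0*sin(theta))^2 / (2g) = (270*sin(49°))^2 / (2*9.81) = 2116 m

2116 m


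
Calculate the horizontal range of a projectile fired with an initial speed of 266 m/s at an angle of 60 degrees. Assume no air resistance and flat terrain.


R = v0^2 * sin(2*theta) / g = 266^2 * sin(2*60°) / 9.81 = 6246 m

6246 m
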